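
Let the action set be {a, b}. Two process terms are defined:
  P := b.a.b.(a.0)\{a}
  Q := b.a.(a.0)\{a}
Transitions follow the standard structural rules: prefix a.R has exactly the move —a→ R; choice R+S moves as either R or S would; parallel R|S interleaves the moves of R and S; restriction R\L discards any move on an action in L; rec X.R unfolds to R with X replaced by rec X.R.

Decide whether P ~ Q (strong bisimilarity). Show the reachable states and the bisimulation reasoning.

P ≁ Q

P's transition system — 4 states:
  s0 = b.a.b.(a.0)\{a} has moves -b-> s1
  s1 = a.b.(a.0)\{a} has moves -a-> s2
  s2 = b.(a.0)\{a} has moves -b-> s3
  s3 = (a.0)\{a} has moves ·
Q's transition system — 3 states:
  t0 = b.a.(a.0)\{a} has moves -b-> t1
  t1 = a.(a.0)\{a} has moves -a-> t2
  t2 = (a.0)\{a} has moves ·
Coarsest stable partition (strong bisimilarity classes):
  B0 = {s0}
  B1 = {s1}
  B2 = {s2}
  B3 = {s3, t2}
  B4 = {t0}
  B5 = {t1}
s0 ∈ B0, t0 ∈ B4 → different blocks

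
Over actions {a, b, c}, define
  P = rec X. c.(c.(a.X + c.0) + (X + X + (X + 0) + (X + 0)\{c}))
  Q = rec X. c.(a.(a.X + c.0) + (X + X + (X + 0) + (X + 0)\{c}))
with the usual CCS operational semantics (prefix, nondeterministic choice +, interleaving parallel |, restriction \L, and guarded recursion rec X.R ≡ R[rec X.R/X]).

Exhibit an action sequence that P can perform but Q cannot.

Reachable graph of P (4 states):
  u0 = rec X. c.(c.(a.X + c.0) + (X + X + (X + 0) + (X + 0)\{c})) has moves ··c··> u1
  u1 = c.(a.(rec X. c.(c.(a.X + c.0) + (X + X + (X + 0) + (X + 0)\{c}))) + c.0) + ((rec X. c.(c.(a.X + c.0) + (X + X + (X + 0) + (X + 0)\{c}))) + (rec X. c.(c.(a.X + c.0) + (X + X + (X + 0) + (X + 0)\{c}))) + ((rec X. c.(c.(a.X + c.0) + (X + X + (X + 0) + (X + 0)\{c}))) + 0) + ((rec X. c.(c.(a.X + c.0) + (X + X + (X + 0) + (X + 0)\{c}))) + 0)\{c}) has moves ··c··> u1, ··c··> u2
  u2 = a.(rec X. c.(c.(a.X + c.0) + (X + X + (X + 0) + (X + 0)\{c}))) + c.0 has moves ··a··> u0, ··c··> u3
  u3 = 0 has moves ∅
Reachable graph of Q (4 states):
  v0 = rec X. c.(a.(a.X + c.0) + (X + X + (X + 0) + (X + 0)\{c})) has moves ··c··> v1
  v1 = a.(a.(rec X. c.(a.(a.X + c.0) + (X + X + (X + 0) + (X + 0)\{c}))) + c.0) + ((rec X. c.(a.(a.X + c.0) + (X + X + (X + 0) + (X + 0)\{c}))) + (rec X. c.(a.(a.X + c.0) + (X + X + (X + 0) + (X + 0)\{c}))) + ((rec X. c.(a.(a.X + c.0) + (X + X + (X + 0) + (X + 0)\{c}))) + 0) + ((rec X. c.(a.(a.X + c.0) + (X + X + (X + 0) + (X + 0)\{c}))) + 0)\{c}) has moves ··a··> v2, ··c··> v1
  v2 = a.(rec X. c.(a.(a.X + c.0) + (X + X + (X + 0) + (X + 0)\{c}))) + c.0 has moves ··a··> v0, ··c··> v3
  v3 = 0 has moves ∅
Trace ⟨ccacc⟩ through P, begin at {u0}:
  step 1 (c): {u1}
  step 2 (c): {u1, u2}
  step 3 (a): {u0}
  step 4 (c): {u1}
  step 5 (c): {u1, u2}
  — P admits the full trace.
Trace ⟨ccacc⟩ through Q, begin at {v0}:
  step 1 (c): {v1}
  step 2 (c): {v1}
  step 3 (a): {v2}
  step 4 (c): {v3}
  step 5 (c): no successor for Q

ccacc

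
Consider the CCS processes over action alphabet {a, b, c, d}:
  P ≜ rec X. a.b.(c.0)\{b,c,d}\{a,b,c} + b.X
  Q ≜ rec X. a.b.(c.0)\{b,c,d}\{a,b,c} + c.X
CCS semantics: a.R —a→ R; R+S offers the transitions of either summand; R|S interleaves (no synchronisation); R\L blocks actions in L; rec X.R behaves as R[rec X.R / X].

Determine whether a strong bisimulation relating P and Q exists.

NO

Reachable graph of P (3 states):
  u0 = rec X. a.b.(c.0)\{b,c,d}\{a,b,c} + b.X → -a-> u1, -b-> u0
  u1 = b.(c.0)\{b,c,d}\{a,b,c} → -b-> u2
  u2 = (c.0)\{b,c,d}\{a,b,c} → (no moves)
Reachable graph of Q (3 states):
  v0 = rec X. a.b.(c.0)\{b,c,d}\{a,b,c} + c.X → -a-> v1, -c-> v0
  v1 = b.(c.0)\{b,c,d}\{a,b,c} → -b-> v2
  v2 = (c.0)\{b,c,d}\{a,b,c} → (no moves)
Bisimilarity quotient blocks:
  B0 = {u0}
  B1 = {u1, v1}
  B2 = {u2, v2}
  B3 = {v0}
u0 ∈ B0, v0 ∈ B3 → different blocks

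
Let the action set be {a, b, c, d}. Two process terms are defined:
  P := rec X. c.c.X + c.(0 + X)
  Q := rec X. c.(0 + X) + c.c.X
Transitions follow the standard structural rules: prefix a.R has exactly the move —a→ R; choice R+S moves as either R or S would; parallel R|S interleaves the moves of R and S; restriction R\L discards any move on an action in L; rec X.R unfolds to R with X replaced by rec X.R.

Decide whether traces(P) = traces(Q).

LTS(P): 3 reachable states
  s0 = rec X. c.c.X + c.(0 + X) :: -c-> s1, -c-> s2
  s1 = 0 + (rec X. c.c.X + c.(0 + X)) :: -c-> s1, -c-> s2
  s2 = c.(rec X. c.c.X + c.(0 + X)) :: -c-> s0
LTS(Q): 3 reachable states
  t0 = rec X. c.(0 + X) + c.c.X :: -c-> t1, -c-> t2
  t1 = 0 + (rec X. c.(0 + X) + c.c.X) :: -c-> t1, -c-> t2
  t2 = c.(rec X. c.(0 + X) + c.c.X) :: -c-> t0
Partition-refinement fixed point:
  B0 = {s0, s1, s2, t0, t1, t2}
s0 ∈ B0, t0 ∈ B0 → same block
Bisimilar ⇒ trace-equivalent.

YES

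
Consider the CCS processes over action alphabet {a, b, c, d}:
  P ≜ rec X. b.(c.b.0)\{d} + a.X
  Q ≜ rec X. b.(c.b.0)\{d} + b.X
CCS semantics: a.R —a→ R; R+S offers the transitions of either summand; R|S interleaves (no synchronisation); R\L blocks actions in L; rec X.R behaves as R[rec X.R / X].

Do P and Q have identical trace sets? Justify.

P's transition system — 4 states:
  u0 = rec X. b.(c.b.0)\{d} + a.X ⊢ —a→ u0, —b→ u1
  u1 = (c.b.0)\{d} ⊢ —c→ u2
  u2 = (b.0)\{d} ⊢ —b→ u3
  u3 = 0\{d} ⊢ (no moves)
Q's transition system — 4 states:
  v0 = rec X. b.(c.b.0)\{d} + b.X ⊢ —b→ v0, —b→ v1
  v1 = (c.b.0)\{d} ⊢ —c→ v2
  v2 = (b.0)\{d} ⊢ —b→ v3
  v3 = 0\{d} ⊢ (no moves)
Run σ = ⟨a⟩ on P: start {u0}
  after a @ step 1: {u0}
  ✓ P
Run σ = ⟨a⟩ on Q: start {v0}
  after a @ step 1: ∅ (Q stuck)

traces(P) ≠ traces(Q) — witness ⟨a⟩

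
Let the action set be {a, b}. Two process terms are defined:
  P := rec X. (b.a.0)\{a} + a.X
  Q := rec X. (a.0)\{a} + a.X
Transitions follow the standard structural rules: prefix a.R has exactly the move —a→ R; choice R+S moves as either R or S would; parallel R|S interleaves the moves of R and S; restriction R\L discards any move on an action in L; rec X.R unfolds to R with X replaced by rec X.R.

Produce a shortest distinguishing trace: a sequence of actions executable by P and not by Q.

b

P's transition system — 2 states:
  s0 = rec X. (b.a.0)\{a} + a.X has moves —a→ s0, —b→ s1
  s1 = (a.0)\{a} has moves ·
Q's transition system — 1 states:
  t0 = rec X. (a.0)\{a} + a.X has moves —a→ t0
Executing b from P (initial set {s0}):
  step 1 (b): {s1}
  ✓ P
Executing b from Q (initial set {t0}):
  step 1 (b): ∅ (Q stuck)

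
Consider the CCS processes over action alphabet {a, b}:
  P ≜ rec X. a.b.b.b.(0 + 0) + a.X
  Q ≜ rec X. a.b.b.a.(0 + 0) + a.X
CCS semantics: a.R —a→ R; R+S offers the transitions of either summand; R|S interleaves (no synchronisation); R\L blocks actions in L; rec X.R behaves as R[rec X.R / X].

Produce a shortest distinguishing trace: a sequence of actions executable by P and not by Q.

abbb

Reachable graph of P (5 states):
  m0 = rec X. a.b.b.b.(0 + 0) + a.X ⊢ --a--▸ m0, --a--▸ m1
  m1 = b.b.b.(0 + 0) ⊢ --b--▸ m2
  m2 = b.b.(0 + 0) ⊢ --b--▸ m3
  m3 = b.(0 + 0) ⊢ --b--▸ m4
  m4 = 0 + 0 ⊢ stopped
Reachable graph of Q (5 states):
  n0 = rec X. a.b.b.a.(0 + 0) + a.X ⊢ --a--▸ n0, --a--▸ n1
  n1 = b.b.a.(0 + 0) ⊢ --b--▸ n2
  n2 = b.a.(0 + 0) ⊢ --b--▸ n3
  n3 = a.(0 + 0) ⊢ --a--▸ n4
  n4 = 0 + 0 ⊢ stopped
Run σ = ⟨abbb⟩ on P: start {m0}
  step 1 (a): {m0, m1}
  step 2 (b): {m2}
  step 3 (b): {m3}
  step 4 (b): {m4}
  ✓ P
Run σ = ⟨abbb⟩ on Q: start {n0}
  step 1 (a): {n0, n1}
  step 2 (b): {n2}
  step 3 (b): {n3}
  step 4 (b): ∅  — Q cannot continue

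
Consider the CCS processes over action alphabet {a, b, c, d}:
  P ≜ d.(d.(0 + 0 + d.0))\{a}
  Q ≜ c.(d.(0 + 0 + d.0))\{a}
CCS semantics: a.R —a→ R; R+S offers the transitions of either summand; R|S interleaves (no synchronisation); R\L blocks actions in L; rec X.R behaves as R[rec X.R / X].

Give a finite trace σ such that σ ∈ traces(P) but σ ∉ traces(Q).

d

LTS(P): 4 reachable states
  m0 = d.(d.(0 + 0 + d.0))\{a} | =d=> m1
  m1 = (d.(0 + 0 + d.0))\{a} | =d=> m2
  m2 = (0 + 0 + d.0)\{a} | =d=> m3
  m3 = 0\{a} | stopped
LTS(Q): 4 reachable states
  n0 = c.(d.(0 + 0 + d.0))\{a} | =c=> n1
  n1 = (d.(0 + 0 + d.0))\{a} | =d=> n2
  n2 = (0 + 0 + d.0)\{a} | =d=> n3
  n3 = 0\{a} | stopped
Run σ = ⟨d⟩ on P: start {m0}
  [1] d ⇒ {m1}
  — P admits the full trace.
Run σ = ⟨d⟩ on Q: start {n0}
  [1] d ⇒ no successor for Q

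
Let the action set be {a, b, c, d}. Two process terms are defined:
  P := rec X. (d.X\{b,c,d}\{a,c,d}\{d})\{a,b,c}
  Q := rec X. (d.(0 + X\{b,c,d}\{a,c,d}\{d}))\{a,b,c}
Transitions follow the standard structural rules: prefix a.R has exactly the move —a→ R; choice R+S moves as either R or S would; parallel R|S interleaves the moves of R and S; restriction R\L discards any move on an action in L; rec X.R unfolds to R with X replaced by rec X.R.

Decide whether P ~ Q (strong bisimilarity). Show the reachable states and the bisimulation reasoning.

bisimilar

Reachable graph of P (2 states):
  s0 = rec X. (d.X\{b,c,d}\{a,c,d}\{d})\{a,b,c} → ··d··> s1
  s1 = (rec X. (d.X\{b,c,d}\{a,c,d}\{d})\{a,b,c})\{b,c,d}\{a,c,d}\{d}\{a,b,c} → ·
Reachable graph of Q (2 states):
  t0 = rec X. (d.(0 + X\{b,c,d}\{a,c,d}\{d}))\{a,b,c} → ··d··> t1
  t1 = (0 + (rec X. (d.(0 + X\{b,c,d}\{a,c,d}\{d}))\{a,b,c})\{b,c,d}\{a,c,d}\{d})\{a,b,c} → ·
Coarsest stable partition (strong bisimilarity classes):
  B0 = {s0, t0}
  B1 = {s1, t1}
s0 ∈ B0, t0 ∈ B0 → same block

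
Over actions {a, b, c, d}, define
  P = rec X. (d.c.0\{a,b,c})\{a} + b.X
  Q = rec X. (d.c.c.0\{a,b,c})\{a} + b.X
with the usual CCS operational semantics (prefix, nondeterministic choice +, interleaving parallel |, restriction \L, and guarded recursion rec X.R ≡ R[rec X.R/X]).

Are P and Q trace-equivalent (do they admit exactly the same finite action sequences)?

trace-distinct — witness ⟨dcc⟩

Reachable graph of P (3 states):
  p0 = rec X. (d.c.0\{a,b,c})\{a} + b.X | —b→ p0, —d→ p1
  p1 = (c.0\{a,b,c})\{a} | —c→ p2
  p2 = 0\{a,b,c}\{a} | deadlocked
Reachable graph of Q (4 states):
  q0 = rec X. (d.c.c.0\{a,b,c})\{a} + b.X | —b→ q0, —d→ q1
  q1 = (c.c.0\{a,b,c})\{a} | —c→ q2
  q2 = (c.0\{a,b,c})\{a} | —c→ q3
  q3 = 0\{a,b,c}\{a} | deadlocked
Executing dcc from Q (initial set {q0}):
  [1] d ⇒ {q1}
  [2] c ⇒ {q2}
  [3] c ⇒ {q3}
  Q completes σ.
Executing dcc from P (initial set {p0}):
  [1] d ⇒ {p1}
  [2] c ⇒ {p2}
  [3] c ⇒ ∅ (P stuck)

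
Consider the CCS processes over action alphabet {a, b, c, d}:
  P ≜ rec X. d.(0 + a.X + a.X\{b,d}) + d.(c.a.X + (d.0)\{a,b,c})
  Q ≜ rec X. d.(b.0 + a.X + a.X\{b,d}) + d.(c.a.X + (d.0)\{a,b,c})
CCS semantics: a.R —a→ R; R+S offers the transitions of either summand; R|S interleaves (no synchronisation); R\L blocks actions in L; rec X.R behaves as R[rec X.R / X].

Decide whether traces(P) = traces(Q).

LTS(P): 6 reachable states
  p0 = rec X. d.(0 + a.X + a.X\{b,d}) + d.(c.a.X + (d.0)\{a,b,c}) | --d--▸ p1, --d--▸ p2
  p1 = 0 + a.(rec X. d.(0 + a.X + a.X\{b,d}) + d.(c.a.X + (d.0)\{a,b,c})) + a.(rec X. d.(0 + a.X + a.X\{b,d}) + d.(c.a.X + (d.0)\{a,b,c}))\{b,d} | --a--▸ p0, --a--▸ p3
  p2 = c.a.(rec X. d.(0 + a.X + a.X\{b,d}) + d.(c.a.X + (d.0)\{a,b,c})) + (d.0)\{a,b,c} | --c--▸ p4, --d--▸ p5
  p3 = (rec X. d.(0 + a.X + a.X\{b,d}) + d.(c.a.X + (d.0)\{a,b,c}))\{b,d} | ∅
  p4 = a.(rec X. d.(0 + a.X + a.X\{b,d}) + d.(c.a.X + (d.0)\{a,b,c})) | --a--▸ p0
  p5 = 0\{a,b,c} | ∅
LTS(Q): 7 reachable states
  q0 = rec X. d.(b.0 + a.X + a.X\{b,d}) + d.(c.a.X + (d.0)\{a,b,c}) | --d--▸ q1, --d--▸ q2
  q1 = b.0 + a.(rec X. d.(b.0 + a.X + a.X\{b,d}) + d.(c.a.X + (d.0)\{a,b,c})) + a.(rec X. d.(b.0 + a.X + a.X\{b,d}) + d.(c.a.X + (d.0)\{a,b,c}))\{b,d} | --a--▸ q0, --a--▸ q3, --b--▸ q4
  q2 = c.a.(rec X. d.(b.0 + a.X + a.X\{b,d}) + d.(c.a.X + (d.0)\{a,b,c})) + (d.0)\{a,b,c} | --c--▸ q5, --d--▸ q6
  q3 = (rec X. d.(b.0 + a.X + a.X\{b,d}) + d.(c.a.X + (d.0)\{a,b,c}))\{b,d} | ∅
  q4 = 0 | ∅
  q5 = a.(rec X. d.(b.0 + a.X + a.X\{b,d}) + d.(c.a.X + (d.0)\{a,b,c})) | --a--▸ q0
  q6 = 0\{a,b,c} | ∅
Executing db from Q (initial set {q0}):
  [1] d ⇒ {q1, q2}
  [2] b ⇒ {q4}
  ✓ Q
Executing db from P (initial set {p0}):
  [1] d ⇒ {p1, p2}
  [2] b ⇒ ∅ (P stuck)

trace-distinct — witness ⟨db⟩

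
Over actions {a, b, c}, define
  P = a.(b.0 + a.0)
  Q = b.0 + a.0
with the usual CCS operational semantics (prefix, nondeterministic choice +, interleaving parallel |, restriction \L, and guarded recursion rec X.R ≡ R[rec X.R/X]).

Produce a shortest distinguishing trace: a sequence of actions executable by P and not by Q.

P's transition system — 3 states:
  m0 = a.(b.0 + a.0) ⊢ ··a··> m1
  m1 = b.0 + a.0 ⊢ ··a··> m2, ··b··> m2
  m2 = 0 ⊢ stopped
Q's transition system — 2 states:
  n0 = b.0 + a.0 ⊢ ··a··> n1, ··b··> n1
  n1 = 0 ⊢ stopped
Run σ = ⟨aa⟩ on P: start {m0}
  step 1 (a): {m1}
  step 2 (a): {m2}
  — P admits the full trace.
Run σ = ⟨aa⟩ on Q: start {n0}
  step 1 (a): {n1}
  step 2 (a): no successor for Q

aa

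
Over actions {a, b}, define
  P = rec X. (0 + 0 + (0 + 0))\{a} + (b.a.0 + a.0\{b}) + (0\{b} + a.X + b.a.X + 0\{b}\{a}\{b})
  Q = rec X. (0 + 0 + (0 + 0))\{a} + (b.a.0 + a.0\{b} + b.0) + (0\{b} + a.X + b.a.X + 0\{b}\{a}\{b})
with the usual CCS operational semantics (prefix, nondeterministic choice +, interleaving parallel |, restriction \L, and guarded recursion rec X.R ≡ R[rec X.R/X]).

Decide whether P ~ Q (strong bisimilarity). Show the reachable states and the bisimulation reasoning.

P's transition system — 5 states:
  m0 = rec X. (0 + 0 + (0 + 0))\{a} + (b.a.0 + a.0\{b}) + (0\{b} + a.X + b.a.X + 0\{b}\{a}\{b}) :: —a→ m0, —a→ m1, —b→ m2, —b→ m3
  m1 = 0\{b} :: ∅
  m2 = a.(rec X. (0 + 0 + (0 + 0))\{a} + (b.a.0 + a.0\{b}) + (0\{b} + a.X + b.a.X + 0\{b}\{a}\{b})) :: —a→ m0
  m3 = a.0 :: —a→ m4
  m4 = 0 :: ∅
Q's transition system — 5 states:
  n0 = rec X. (0 + 0 + (0 + 0))\{a} + (b.a.0 + a.0\{b} + b.0) + (0\{b} + a.X + b.a.X + 0\{b}\{a}\{b}) :: —a→ n0, —a→ n1, —b→ n2, —b→ n3, —b→ n4
  n1 = 0\{b} :: ∅
  n2 = 0 :: ∅
  n3 = a.(rec X. (0 + 0 + (0 + 0))\{a} + (b.a.0 + a.0\{b} + b.0) + (0\{b} + a.X + b.a.X + 0\{b}\{a}\{b})) :: —a→ n0
  n4 = a.0 :: —a→ n2
Coarsest stable partition (strong bisimilarity classes):
  B0 = {m0}
  B1 = {m2}
  B2 = {m3, n4}
  B3 = {m1, m4, n1, n2}
  B4 = {n0}
  B5 = {n3}
m0 ∈ B0, n0 ∈ B4 → different blocks

not bisimilar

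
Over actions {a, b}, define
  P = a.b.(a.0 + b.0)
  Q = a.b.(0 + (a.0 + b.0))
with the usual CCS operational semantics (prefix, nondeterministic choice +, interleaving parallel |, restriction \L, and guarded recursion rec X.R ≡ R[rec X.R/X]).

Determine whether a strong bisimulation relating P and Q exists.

P ~ Q

LTS(P): 4 reachable states
  u0 = a.b.(a.0 + b.0) | --a--▸ u1
  u1 = b.(a.0 + b.0) | --b--▸ u2
  u2 = a.0 + b.0 | --a--▸ u3, --b--▸ u3
  u3 = 0 | ∅
LTS(Q): 4 reachable states
  v0 = a.b.(0 + (a.0 + b.0)) | --a--▸ v1
  v1 = b.(0 + (a.0 + b.0)) | --b--▸ v2
  v2 = 0 + (a.0 + b.0) | --a--▸ v3, --b--▸ v3
  v3 = 0 | ∅
Coarsest stable partition (strong bisimilarity classes):
  B0 = {u0, v0}
  B1 = {u1, v1}
  B2 = {u2, v2}
  B3 = {u3, v3}
u0 ∈ B0, v0 ∈ B0 → same block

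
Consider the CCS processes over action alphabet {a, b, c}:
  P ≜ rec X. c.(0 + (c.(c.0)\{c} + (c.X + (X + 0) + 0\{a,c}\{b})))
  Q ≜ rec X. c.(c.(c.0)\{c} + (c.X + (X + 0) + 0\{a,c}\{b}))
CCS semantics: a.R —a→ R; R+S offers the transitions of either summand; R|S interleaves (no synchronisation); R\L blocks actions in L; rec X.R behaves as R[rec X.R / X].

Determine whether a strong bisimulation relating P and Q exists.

P's transition system — 3 states:
  u0 = rec X. c.(0 + (c.(c.0)\{c} + (c.X + (X + 0) + 0\{a,c}\{b}))) :: ··c··> u1
  u1 = 0 + (c.(c.0)\{c} + (c.(rec X. c.(0 + (c.(c.0)\{c} + (c.X + (X + 0) + 0\{a,c}\{b})))) + ((rec X. c.(0 + (c.(c.0)\{c} + (c.X + (X + 0) + 0\{a,c}\{b})))) + 0) + 0\{a,c}\{b})) :: ··c··> u0, ··c··> u1, ··c··> u2
  u2 = (c.0)\{c} :: (no moves)
Q's transition system — 3 states:
  v0 = rec X. c.(c.(c.0)\{c} + (c.X + (X + 0) + 0\{a,c}\{b})) :: ··c··> v1
  v1 = c.(c.0)\{c} + (c.(rec X. c.(c.(c.0)\{c} + (c.X + (X + 0) + 0\{a,c}\{b}))) + ((rec X. c.(c.(c.0)\{c} + (c.X + (X + 0) + 0\{a,c}\{b}))) + 0) + 0\{a,c}\{b}) :: ··c··> v0, ··c··> v1, ··c··> v2
  v2 = (c.0)\{c} :: (no moves)
Coarsest stable partition (strong bisimilarity classes):
  B0 = {u0, v0}
  B1 = {u1, v1}
  B2 = {u2, v2}
u0 ∈ B0, v0 ∈ B0 → same block

P ~ Q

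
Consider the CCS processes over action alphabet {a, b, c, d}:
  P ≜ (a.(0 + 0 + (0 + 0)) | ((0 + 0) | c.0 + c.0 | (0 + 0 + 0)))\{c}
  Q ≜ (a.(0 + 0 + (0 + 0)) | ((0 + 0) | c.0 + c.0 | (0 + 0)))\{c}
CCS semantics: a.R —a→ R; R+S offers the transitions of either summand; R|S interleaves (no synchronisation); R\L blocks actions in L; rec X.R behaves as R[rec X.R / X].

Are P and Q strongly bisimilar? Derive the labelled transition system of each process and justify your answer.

YES

P's transition system — 2 states:
  m0 = (a.(0 + 0 + (0 + 0)) | ((0 + 0) | c.0 + c.0 | (0 + 0 + 0)))\{c} ⊢ --a--▸ m1
  m1 = ((0 + 0 + (0 + 0)) | ((0 + 0) | c.0 + c.0 | (0 + 0 + 0)))\{c} ⊢ stopped
Q's transition system — 2 states:
  n0 = (a.(0 + 0 + (0 + 0)) | ((0 + 0) | c.0 + c.0 | (0 + 0)))\{c} ⊢ --a--▸ n1
  n1 = ((0 + 0 + (0 + 0)) | ((0 + 0) | c.0 + c.0 | (0 + 0)))\{c} ⊢ stopped
Partition-refinement fixed point:
  B0 = {m0, n0}
  B1 = {m1, n1}
m0 ∈ B0, n0 ∈ B0 → same block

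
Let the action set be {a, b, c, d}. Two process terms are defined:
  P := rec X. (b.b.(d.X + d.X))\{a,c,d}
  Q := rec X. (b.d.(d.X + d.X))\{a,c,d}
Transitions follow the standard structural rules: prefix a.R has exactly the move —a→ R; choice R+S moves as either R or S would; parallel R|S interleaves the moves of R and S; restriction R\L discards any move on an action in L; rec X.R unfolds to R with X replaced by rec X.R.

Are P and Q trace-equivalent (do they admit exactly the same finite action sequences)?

trace-distinct — witness ⟨bb⟩

LTS(P): 3 reachable states
  s0 = rec X. (b.b.(d.X + d.X))\{a,c,d} | --b--▸ s1
  s1 = (b.(d.(rec X. (b.b.(d.X + d.X))\{a,c,d}) + d.(rec X. (b.b.(d.X + d.X))\{a,c,d})))\{a,c,d} | --b--▸ s2
  s2 = (d.(rec X. (b.b.(d.X + d.X))\{a,c,d}) + d.(rec X. (b.b.(d.X + d.X))\{a,c,d}))\{a,c,d} | deadlocked
LTS(Q): 2 reachable states
  t0 = rec X. (b.d.(d.X + d.X))\{a,c,d} | --b--▸ t1
  t1 = (d.(d.(rec X. (b.d.(d.X + d.X))\{a,c,d}) + d.(rec X. (b.d.(d.X + d.X))\{a,c,d})))\{a,c,d} | deadlocked
Run σ = ⟨bb⟩ on P: start {s0}
  step 1 (b): {s1}
  step 2 (b): {s2}
  ✓ P
Run σ = ⟨bb⟩ on Q: start {t0}
  step 1 (b): {t1}
  step 2 (b): no successor for Q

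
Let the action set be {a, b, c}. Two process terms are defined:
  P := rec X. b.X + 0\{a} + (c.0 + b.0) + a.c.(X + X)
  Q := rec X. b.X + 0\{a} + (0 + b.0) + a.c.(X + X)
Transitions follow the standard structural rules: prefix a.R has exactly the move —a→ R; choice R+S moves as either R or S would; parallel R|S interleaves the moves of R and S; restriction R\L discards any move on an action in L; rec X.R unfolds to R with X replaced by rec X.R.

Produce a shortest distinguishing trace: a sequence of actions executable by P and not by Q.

c

LTS(P): 4 reachable states
  p0 = rec X. b.X + 0\{a} + (c.0 + b.0) + a.c.(X + X) | ··a··> p1, ··b··> p0, ··b··> p2, ··c··> p2
  p1 = c.((rec X. b.X + 0\{a} + (c.0 + b.0) + a.c.(X + X)) + (rec X. b.X + 0\{a} + (c.0 + b.0) + a.c.(X + X))) | ··c··> p3
  p2 = 0 | deadlocked
  p3 = (rec X. b.X + 0\{a} + (c.0 + b.0) + a.c.(X + X)) + (rec X. b.X + 0\{a} + (c.0 + b.0) + a.c.(X + X)) | ··a··> p1, ··b··> p0, ··b··> p2, ··c··> p2
LTS(Q): 4 reachable states
  q0 = rec X. b.X + 0\{a} + (0 + b.0) + a.c.(X + X) | ··a··> q1, ··b··> q0, ··b··> q2
  q1 = c.((rec X. b.X + 0\{a} + (0 + b.0) + a.c.(X + X)) + (rec X. b.X + 0\{a} + (0 + b.0) + a.c.(X + X))) | ··c··> q3
  q2 = 0 | deadlocked
  q3 = (rec X. b.X + 0\{a} + (0 + b.0) + a.c.(X + X)) + (rec X. b.X + 0\{a} + (0 + b.0) + a.c.(X + X)) | ··a··> q1, ··b··> q0, ··b··> q2
Executing c from P (initial set {p0}):
  after c @ step 1: {p2}
  — P admits the full trace.
Executing c from Q (initial set {q0}):
  after c @ step 1: ∅  — Q cannot continue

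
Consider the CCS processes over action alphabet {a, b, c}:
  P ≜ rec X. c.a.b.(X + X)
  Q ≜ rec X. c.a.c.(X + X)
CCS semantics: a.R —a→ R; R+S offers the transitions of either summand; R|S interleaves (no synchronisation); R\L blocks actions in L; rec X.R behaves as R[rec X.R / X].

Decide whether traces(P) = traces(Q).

LTS(P): 4 reachable states
  s0 = rec X. c.a.b.(X + X) has moves —c→ s1
  s1 = a.b.((rec X. c.a.b.(X + X)) + (rec X. c.a.b.(X + X))) has moves —a→ s2
  s2 = b.((rec X. c.a.b.(X + X)) + (rec X. c.a.b.(X + X))) has moves —b→ s3
  s3 = (rec X. c.a.b.(X + X)) + (rec X. c.a.b.(X + X)) has moves —c→ s1
LTS(Q): 4 reachable states
  t0 = rec X. c.a.c.(X + X) has moves —c→ t1
  t1 = a.c.((rec X. c.a.c.(X + X)) + (rec X. c.a.c.(X + X))) has moves —a→ t2
  t2 = c.((rec X. c.a.c.(X + X)) + (rec X. c.a.c.(X + X))) has moves —c→ t3
  t3 = (rec X. c.a.c.(X + X)) + (rec X. c.a.c.(X + X)) has moves —c→ t1
Run σ = ⟨cab⟩ on P: start {s0}
  after c @ step 1: {s1}
  after a @ step 2: {s2}
  after b @ step 3: {s3}
  — P admits the full trace.
Run σ = ⟨cab⟩ on Q: start {t0}
  after c @ step 1: {t1}
  after a @ step 2: {t2}
  after b @ step 3: ∅ (Q stuck)

traces(P) ≠ traces(Q) — witness ⟨cab⟩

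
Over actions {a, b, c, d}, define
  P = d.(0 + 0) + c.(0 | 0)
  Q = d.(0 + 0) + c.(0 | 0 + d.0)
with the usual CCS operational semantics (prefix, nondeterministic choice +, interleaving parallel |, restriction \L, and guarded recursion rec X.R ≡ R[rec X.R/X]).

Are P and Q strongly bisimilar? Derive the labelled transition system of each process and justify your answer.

NO

P's transition system — 3 states:
  m0 = d.(0 + 0) + c.(0 | 0) :: -c-> m1, -d-> m2
  m1 = 0 | 0 :: deadlocked
  m2 = 0 + 0 :: deadlocked
Q's transition system — 4 states:
  n0 = d.(0 + 0) + c.(0 | 0 + d.0) :: -c-> n1, -d-> n2
  n1 = 0 | 0 + d.0 :: -d-> n3
  n2 = 0 + 0 :: deadlocked
  n3 = 0 :: deadlocked
Bisimilarity quotient blocks:
  B0 = {m0}
  B1 = {m1, m2, n2, n3}
  B2 = {n0}
  B3 = {n1}
m0 ∈ B0, n0 ∈ B2 → different blocks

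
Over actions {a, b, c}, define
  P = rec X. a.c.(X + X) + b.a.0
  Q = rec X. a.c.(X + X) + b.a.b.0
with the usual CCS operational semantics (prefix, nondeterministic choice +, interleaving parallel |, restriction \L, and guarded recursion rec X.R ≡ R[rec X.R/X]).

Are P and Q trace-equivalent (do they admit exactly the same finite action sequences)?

trace-distinct — witness ⟨bab⟩

P's transition system — 5 states:
  m0 = rec X. a.c.(X + X) + b.a.0 ⊢ —a→ m1, —b→ m2
  m1 = c.((rec X. a.c.(X + X) + b.a.0) + (rec X. a.c.(X + X) + b.a.0)) ⊢ —c→ m3
  m2 = a.0 ⊢ —a→ m4
  m3 = (rec X. a.c.(X + X) + b.a.0) + (rec X. a.c.(X + X) + b.a.0) ⊢ —a→ m1, —b→ m2
  m4 = 0 ⊢ stopped
Q's transition system — 6 states:
  n0 = rec X. a.c.(X + X) + b.a.b.0 ⊢ —a→ n1, —b→ n2
  n1 = c.((rec X. a.c.(X + X) + b.a.b.0) + (rec X. a.c.(X + X) + b.a.b.0)) ⊢ —c→ n3
  n2 = a.b.0 ⊢ —a→ n4
  n3 = (rec X. a.c.(X + X) + b.a.b.0) + (rec X. a.c.(X + X) + b.a.b.0) ⊢ —a→ n1, —b→ n2
  n4 = b.0 ⊢ —b→ n5
  n5 = 0 ⊢ stopped
Trace ⟨bab⟩ through Q, begin at {n0}:
  after b @ step 1: {n2}
  after a @ step 2: {n4}
  after b @ step 3: {n5}
  Q completes σ.
Trace ⟨bab⟩ through P, begin at {m0}:
  after b @ step 1: {m2}
  after a @ step 2: {m4}
  after b @ step 3: ∅ (P stuck)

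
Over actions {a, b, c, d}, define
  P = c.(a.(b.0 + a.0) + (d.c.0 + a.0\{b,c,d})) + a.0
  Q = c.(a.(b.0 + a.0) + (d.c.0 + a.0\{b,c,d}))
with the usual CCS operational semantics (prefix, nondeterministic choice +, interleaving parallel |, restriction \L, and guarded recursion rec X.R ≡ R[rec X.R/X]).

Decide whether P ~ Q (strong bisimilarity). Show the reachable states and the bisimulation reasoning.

P ≁ Q

LTS(P): 6 reachable states
  m0 = c.(a.(b.0 + a.0) + (d.c.0 + a.0\{b,c,d})) + a.0 ⊢ --a--▸ m1, --c--▸ m2
  m1 = 0 ⊢ ·
  m2 = a.(b.0 + a.0) + (d.c.0 + a.0\{b,c,d}) ⊢ --a--▸ m3, --a--▸ m4, --d--▸ m5
  m3 = 0\{b,c,d} ⊢ ·
  m4 = b.0 + a.0 ⊢ --a--▸ m1, --b--▸ m1
  m5 = c.0 ⊢ --c--▸ m1
LTS(Q): 6 reachable states
  n0 = c.(a.(b.0 + a.0) + (d.c.0 + a.0\{b,c,d})) ⊢ --c--▸ n1
  n1 = a.(b.0 + a.0) + (d.c.0 + a.0\{b,c,d}) ⊢ --a--▸ n2, --a--▸ n3, --d--▸ n4
  n2 = 0\{b,c,d} ⊢ ·
  n3 = b.0 + a.0 ⊢ --a--▸ n5, --b--▸ n5
  n4 = c.0 ⊢ --c--▸ n5
  n5 = 0 ⊢ ·
Coarsest stable partition (strong bisimilarity classes):
  B0 = {m0}
  B1 = {m1, m3, n2, n5}
  B2 = {m2, n1}
  B3 = {m5, n4}
  B4 = {m4, n3}
  B5 = {n0}
m0 ∈ B0, n0 ∈ B5 → different blocks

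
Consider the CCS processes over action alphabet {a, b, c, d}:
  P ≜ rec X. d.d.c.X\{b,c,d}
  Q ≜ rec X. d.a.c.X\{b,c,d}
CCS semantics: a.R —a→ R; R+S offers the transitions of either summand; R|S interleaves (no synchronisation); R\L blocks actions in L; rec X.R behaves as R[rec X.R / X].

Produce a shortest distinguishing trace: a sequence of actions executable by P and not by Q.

P's transition system — 4 states:
  s0 = rec X. d.d.c.X\{b,c,d} | ··d··> s1
  s1 = d.c.(rec X. d.d.c.X\{b,c,d})\{b,c,d} | ··d··> s2
  s2 = c.(rec X. d.d.c.X\{b,c,d})\{b,c,d} | ··c··> s3
  s3 = (rec X. d.d.c.X\{b,c,d})\{b,c,d} | (no moves)
Q's transition system — 4 states:
  t0 = rec X. d.a.c.X\{b,c,d} | ··d··> t1
  t1 = a.c.(rec X. d.a.c.X\{b,c,d})\{b,c,d} | ··a··> t2
  t2 = c.(rec X. d.a.c.X\{b,c,d})\{b,c,d} | ··c··> t3
  t3 = (rec X. d.a.c.X\{b,c,d})\{b,c,d} | (no moves)
Run σ = ⟨dd⟩ on P: start {s0}
  [1] d ⇒ {s1}
  [2] d ⇒ {s2}
  P completes σ.
Run σ = ⟨dd⟩ on Q: start {t0}
  [1] d ⇒ {t1}
  [2] d ⇒ ∅  — Q cannot continue

dd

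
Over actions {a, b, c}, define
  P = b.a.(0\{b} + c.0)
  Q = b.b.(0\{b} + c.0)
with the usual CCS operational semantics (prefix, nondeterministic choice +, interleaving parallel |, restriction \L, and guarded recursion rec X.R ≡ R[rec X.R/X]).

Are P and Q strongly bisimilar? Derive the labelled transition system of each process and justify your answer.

Reachable graph of P (4 states):
  s0 = b.a.(0\{b} + c.0) ⊢ —b→ s1
  s1 = a.(0\{b} + c.0) ⊢ —a→ s2
  s2 = 0\{b} + c.0 ⊢ —c→ s3
  s3 = 0 ⊢ ·
Reachable graph of Q (4 states):
  t0 = b.b.(0\{b} + c.0) ⊢ —b→ t1
  t1 = b.(0\{b} + c.0) ⊢ —b→ t2
  t2 = 0\{b} + c.0 ⊢ —c→ t3
  t3 = 0 ⊢ ·
Bisimilarity quotient blocks:
  B0 = {s0}
  B1 = {s1}
  B2 = {s2, t2}
  B3 = {s3, t3}
  B4 = {t0}
  B5 = {t1}
s0 ∈ B0, t0 ∈ B4 → different blocks

NO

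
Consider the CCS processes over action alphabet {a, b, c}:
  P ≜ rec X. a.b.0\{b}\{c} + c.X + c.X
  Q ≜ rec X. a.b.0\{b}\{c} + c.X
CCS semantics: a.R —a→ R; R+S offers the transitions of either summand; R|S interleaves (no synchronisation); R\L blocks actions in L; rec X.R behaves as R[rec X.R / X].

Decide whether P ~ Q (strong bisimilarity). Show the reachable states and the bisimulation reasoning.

YES

LTS(P): 3 reachable states
  u0 = rec X. a.b.0\{b}\{c} + c.X + c.X ⊢ -a-> u1, -c-> u0
  u1 = b.0\{b}\{c} ⊢ -b-> u2
  u2 = 0\{b}\{c} ⊢ ·
LTS(Q): 3 reachable states
  v0 = rec X. a.b.0\{b}\{c} + c.X ⊢ -a-> v1, -c-> v0
  v1 = b.0\{b}\{c} ⊢ -b-> v2
  v2 = 0\{b}\{c} ⊢ ·
Partition-refinement fixed point:
  B0 = {u0, v0}
  B1 = {u1, v1}
  B2 = {u2, v2}
u0 ∈ B0, v0 ∈ B0 → same block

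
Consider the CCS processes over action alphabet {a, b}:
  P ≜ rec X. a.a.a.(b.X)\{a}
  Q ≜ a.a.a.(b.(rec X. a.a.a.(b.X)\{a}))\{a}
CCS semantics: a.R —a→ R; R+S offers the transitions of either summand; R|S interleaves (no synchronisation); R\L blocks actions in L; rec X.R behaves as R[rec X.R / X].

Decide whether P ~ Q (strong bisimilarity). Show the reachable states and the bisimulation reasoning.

LTS(P): 5 reachable states
  p0 = rec X. a.a.a.(b.X)\{a} → --a--▸ p1
  p1 = a.a.(b.(rec X. a.a.a.(b.X)\{a}))\{a} → --a--▸ p2
  p2 = a.(b.(rec X. a.a.a.(b.X)\{a}))\{a} → --a--▸ p3
  p3 = (b.(rec X. a.a.a.(b.X)\{a}))\{a} → --b--▸ p4
  p4 = (rec X. a.a.a.(b.X)\{a})\{a} → stopped
LTS(Q): 5 reachable states
  q0 = a.a.a.(b.(rec X. a.a.a.(b.X)\{a}))\{a} → --a--▸ q1
  q1 = a.a.(b.(rec X. a.a.a.(b.X)\{a}))\{a} → --a--▸ q2
  q2 = a.(b.(rec X. a.a.a.(b.X)\{a}))\{a} → --a--▸ q3
  q3 = (b.(rec X. a.a.a.(b.X)\{a}))\{a} → --b--▸ q4
  q4 = (rec X. a.a.a.(b.X)\{a})\{a} → stopped
Bisimilarity quotient blocks:
  B0 = {p0, q0}
  B1 = {p1, q1}
  B2 = {p2, q2}
  B3 = {p3, q3}
  B4 = {p4, q4}
p0 ∈ B0, q0 ∈ B0 → same block

YES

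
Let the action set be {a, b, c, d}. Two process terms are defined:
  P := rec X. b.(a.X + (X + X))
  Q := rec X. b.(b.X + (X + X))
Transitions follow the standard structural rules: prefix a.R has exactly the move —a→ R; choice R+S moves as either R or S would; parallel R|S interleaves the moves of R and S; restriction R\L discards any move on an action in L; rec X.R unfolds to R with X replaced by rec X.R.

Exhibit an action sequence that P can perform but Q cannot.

ba

LTS(P): 2 reachable states
  m0 = rec X. b.(a.X + (X + X)) | --b--▸ m1
  m1 = a.(rec X. b.(a.X + (X + X))) + ((rec X. b.(a.X + (X + X))) + (rec X. b.(a.X + (X + X)))) | --a--▸ m0, --b--▸ m1
LTS(Q): 2 reachable states
  n0 = rec X. b.(b.X + (X + X)) | --b--▸ n1
  n1 = b.(rec X. b.(b.X + (X + X))) + ((rec X. b.(b.X + (X + X))) + (rec X. b.(b.X + (X + X)))) | --b--▸ n0, --b--▸ n1
Run σ = ⟨ba⟩ on P: start {m0}
  step 1 (b): {m1}
  step 2 (a): {m0}
  ✓ P
Run σ = ⟨ba⟩ on Q: start {n0}
  step 1 (b): {n1}
  step 2 (a): ∅ (Q stuck)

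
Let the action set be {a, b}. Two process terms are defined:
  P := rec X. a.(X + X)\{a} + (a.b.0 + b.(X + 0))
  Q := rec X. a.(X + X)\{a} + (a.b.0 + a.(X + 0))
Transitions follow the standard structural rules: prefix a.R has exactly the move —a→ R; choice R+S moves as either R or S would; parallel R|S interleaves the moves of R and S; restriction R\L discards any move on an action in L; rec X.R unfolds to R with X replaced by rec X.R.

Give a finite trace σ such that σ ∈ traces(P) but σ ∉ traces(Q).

b

Reachable graph of P (6 states):
  m0 = rec X. a.(X + X)\{a} + (a.b.0 + b.(X + 0)) ⊢ =a=> m1, =a=> m2, =b=> m3
  m1 = ((rec X. a.(X + X)\{a} + (a.b.0 + b.(X + 0))) + (rec X. a.(X + X)\{a} + (a.b.0 + b.(X + 0))))\{a} ⊢ =b=> m4
  m2 = b.0 ⊢ =b=> m5
  m3 = (rec X. a.(X + X)\{a} + (a.b.0 + b.(X + 0))) + 0 ⊢ =a=> m1, =a=> m2, =b=> m3
  m4 = ((rec X. a.(X + X)\{a} + (a.b.0 + b.(X + 0))) + 0)\{a} ⊢ =b=> m4
  m5 = 0 ⊢ ·
Reachable graph of Q (5 states):
  n0 = rec X. a.(X + X)\{a} + (a.b.0 + a.(X + 0)) ⊢ =a=> n1, =a=> n2, =a=> n3
  n1 = ((rec X. a.(X + X)\{a} + (a.b.0 + a.(X + 0))) + (rec X. a.(X + X)\{a} + (a.b.0 + a.(X + 0))))\{a} ⊢ ·
  n2 = (rec X. a.(X + X)\{a} + (a.b.0 + a.(X + 0))) + 0 ⊢ =a=> n1, =a=> n2, =a=> n3
  n3 = b.0 ⊢ =b=> n4
  n4 = 0 ⊢ ·
Executing b from P (initial set {m0}):
  [1] b ⇒ {m3}
  ✓ P
Executing b from Q (initial set {n0}):
  [1] b ⇒ ∅  — Q cannot continue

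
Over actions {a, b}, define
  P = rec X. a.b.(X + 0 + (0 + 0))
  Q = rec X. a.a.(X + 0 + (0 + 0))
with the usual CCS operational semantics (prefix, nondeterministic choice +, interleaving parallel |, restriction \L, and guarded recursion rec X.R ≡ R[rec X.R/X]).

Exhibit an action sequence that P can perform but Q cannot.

Reachable graph of P (3 states):
  p0 = rec X. a.b.(X + 0 + (0 + 0)) → -a-> p1
  p1 = b.((rec X. a.b.(X + 0 + (0 + 0))) + 0 + (0 + 0)) → -b-> p2
  p2 = (rec X. a.b.(X + 0 + (0 + 0))) + 0 + (0 + 0) → -a-> p1
Reachable graph of Q (3 states):
  q0 = rec X. a.a.(X + 0 + (0 + 0)) → -a-> q1
  q1 = a.((rec X. a.a.(X + 0 + (0 + 0))) + 0 + (0 + 0)) → -a-> q2
  q2 = (rec X. a.a.(X + 0 + (0 + 0))) + 0 + (0 + 0) → -a-> q1
Trace ⟨ab⟩ through P, begin at {p0}:
  step 1 (a): {p1}
  step 2 (b): {p2}
  ✓ P
Trace ⟨ab⟩ through Q, begin at {q0}:
  step 1 (a): {q1}
  step 2 (b): ∅ (Q stuck)

ab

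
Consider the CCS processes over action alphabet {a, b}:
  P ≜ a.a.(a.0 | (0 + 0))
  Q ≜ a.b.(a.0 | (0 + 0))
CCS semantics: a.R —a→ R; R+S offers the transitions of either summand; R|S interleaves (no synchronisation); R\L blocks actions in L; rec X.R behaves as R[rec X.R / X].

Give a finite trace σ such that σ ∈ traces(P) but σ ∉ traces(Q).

LTS(P): 4 reachable states
  p0 = a.a.(a.0 | (0 + 0)) has moves ··a··> p1
  p1 = a.(a.0 | (0 + 0)) has moves ··a··> p2
  p2 = a.0 | (0 + 0) has moves ··a··> p3
  p3 = 0 | (0 + 0) has moves stopped
LTS(Q): 4 reachable states
  q0 = a.b.(a.0 | (0 + 0)) has moves ··a··> q1
  q1 = b.(a.0 | (0 + 0)) has moves ··b··> q2
  q2 = a.0 | (0 + 0) has moves ··a··> q3
  q3 = 0 | (0 + 0) has moves stopped
Trace ⟨aa⟩ through P, begin at {p0}:
  step 1 (a): {p1}
  step 2 (a): {p2}
  — P admits the full trace.
Trace ⟨aa⟩ through Q, begin at {q0}:
  step 1 (a): {q1}
  step 2 (a): ∅  — Q cannot continue

aa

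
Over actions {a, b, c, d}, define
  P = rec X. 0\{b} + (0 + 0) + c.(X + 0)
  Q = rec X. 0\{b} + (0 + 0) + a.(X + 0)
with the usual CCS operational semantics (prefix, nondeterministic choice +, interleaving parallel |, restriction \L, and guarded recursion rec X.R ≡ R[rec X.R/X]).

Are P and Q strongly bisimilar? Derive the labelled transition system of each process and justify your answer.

P ≁ Q

Reachable graph of P (2 states):
  u0 = rec X. 0\{b} + (0 + 0) + c.(X + 0) :: -c-> u1
  u1 = (rec X. 0\{b} + (0 + 0) + c.(X + 0)) + 0 :: -c-> u1
Reachable graph of Q (2 states):
  v0 = rec X. 0\{b} + (0 + 0) + a.(X + 0) :: -a-> v1
  v1 = (rec X. 0\{b} + (0 + 0) + a.(X + 0)) + 0 :: -a-> v1
Coarsest stable partition (strong bisimilarity classes):
  B0 = {u0, u1}
  B1 = {v0, v1}
u0 ∈ B0, v0 ∈ B1 → different blocks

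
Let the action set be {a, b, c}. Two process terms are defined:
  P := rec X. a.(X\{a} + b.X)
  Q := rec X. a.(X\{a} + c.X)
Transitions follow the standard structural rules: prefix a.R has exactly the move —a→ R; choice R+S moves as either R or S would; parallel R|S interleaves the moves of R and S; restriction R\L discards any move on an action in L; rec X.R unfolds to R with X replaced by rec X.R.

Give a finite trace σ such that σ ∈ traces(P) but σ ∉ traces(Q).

ab

Reachable graph of P (2 states):
  p0 = rec X. a.(X\{a} + b.X) ⊢ =a=> p1
  p1 = (rec X. a.(X\{a} + b.X))\{a} + b.(rec X. a.(X\{a} + b.X)) ⊢ =b=> p0
Reachable graph of Q (2 states):
  q0 = rec X. a.(X\{a} + c.X) ⊢ =a=> q1
  q1 = (rec X. a.(X\{a} + c.X))\{a} + c.(rec X. a.(X\{a} + c.X)) ⊢ =c=> q0
Run σ = ⟨ab⟩ on P: start {p0}
  step 1 (a): {p1}
  step 2 (b): {p0}
  — P admits the full trace.
Run σ = ⟨ab⟩ on Q: start {q0}
  step 1 (a): {q1}
  step 2 (b): ∅  — Q cannot continue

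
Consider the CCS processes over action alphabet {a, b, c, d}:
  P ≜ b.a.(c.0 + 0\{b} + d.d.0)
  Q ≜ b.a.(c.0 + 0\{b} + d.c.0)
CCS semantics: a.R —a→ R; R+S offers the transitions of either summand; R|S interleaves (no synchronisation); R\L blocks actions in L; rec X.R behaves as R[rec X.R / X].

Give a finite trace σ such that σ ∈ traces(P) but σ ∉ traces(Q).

badd

P's transition system — 5 states:
  u0 = b.a.(c.0 + 0\{b} + d.d.0) | --b--▸ u1
  u1 = a.(c.0 + 0\{b} + d.d.0) | --a--▸ u2
  u2 = c.0 + 0\{b} + d.d.0 | --c--▸ u3, --d--▸ u4
  u3 = 0 | ∅
  u4 = d.0 | --d--▸ u3
Q's transition system — 5 states:
  v0 = b.a.(c.0 + 0\{b} + d.c.0) | --b--▸ v1
  v1 = a.(c.0 + 0\{b} + d.c.0) | --a--▸ v2
  v2 = c.0 + 0\{b} + d.c.0 | --c--▸ v3, --d--▸ v4
  v3 = 0 | ∅
  v4 = c.0 | --c--▸ v3
Trace ⟨badd⟩ through P, begin at {u0}:
  step 1 (b): {u1}
  step 2 (a): {u2}
  step 3 (d): {u4}
  step 4 (d): {u3}
  — P admits the full trace.
Trace ⟨badd⟩ through Q, begin at {v0}:
  step 1 (b): {v1}
  step 2 (a): {v2}
  step 3 (d): {v4}
  step 4 (d): ∅ (Q stuck)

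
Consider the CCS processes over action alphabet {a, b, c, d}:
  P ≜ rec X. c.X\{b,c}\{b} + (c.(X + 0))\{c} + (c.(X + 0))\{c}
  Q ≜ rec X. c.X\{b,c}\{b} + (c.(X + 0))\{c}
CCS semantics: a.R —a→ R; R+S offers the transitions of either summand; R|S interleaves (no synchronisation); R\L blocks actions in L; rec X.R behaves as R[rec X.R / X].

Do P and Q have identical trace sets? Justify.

LTS(P): 2 reachable states
  s0 = rec X. c.X\{b,c}\{b} + (c.(X + 0))\{c} + (c.(X + 0))\{c} :: --c--▸ s1
  s1 = (rec X. c.X\{b,c}\{b} + (c.(X + 0))\{c} + (c.(X + 0))\{c})\{b,c}\{b} :: ∅
LTS(Q): 2 reachable states
  t0 = rec X. c.X\{b,c}\{b} + (c.(X + 0))\{c} :: --c--▸ t1
  t1 = (rec X. c.X\{b,c}\{b} + (c.(X + 0))\{c})\{b,c}\{b} :: ∅
Partition-refinement fixed point:
  B0 = {s0, t0}
  B1 = {s1, t1}
s0 ∈ B0, t0 ∈ B0 → same block
Bisimilar ⇒ trace-equivalent.

YES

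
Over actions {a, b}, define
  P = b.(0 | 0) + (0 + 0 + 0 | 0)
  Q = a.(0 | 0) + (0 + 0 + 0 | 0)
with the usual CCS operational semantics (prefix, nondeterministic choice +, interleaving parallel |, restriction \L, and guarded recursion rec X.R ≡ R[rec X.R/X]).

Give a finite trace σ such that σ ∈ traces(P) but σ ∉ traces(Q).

Reachable graph of P (2 states):
  p0 = b.(0 | 0) + (0 + 0 + 0 | 0) ⊢ =b=> p1
  p1 = 0 | 0 ⊢ deadlocked
Reachable graph of Q (2 states):
  q0 = a.(0 | 0) + (0 + 0 + 0 | 0) ⊢ =a=> q1
  q1 = 0 | 0 ⊢ deadlocked
Executing b from P (initial set {p0}):
  step 1 (b): {p1}
  P completes σ.
Executing b from Q (initial set {q0}):
  step 1 (b): ∅  — Q cannot continue

b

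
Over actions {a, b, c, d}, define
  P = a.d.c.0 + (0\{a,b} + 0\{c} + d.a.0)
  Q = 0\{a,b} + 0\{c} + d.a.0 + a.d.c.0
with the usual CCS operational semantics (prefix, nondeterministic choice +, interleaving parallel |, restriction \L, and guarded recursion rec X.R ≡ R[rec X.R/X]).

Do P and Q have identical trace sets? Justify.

LTS(P): 5 reachable states
  p0 = a.d.c.0 + (0\{a,b} + 0\{c} + d.a.0) → -a-> p1, -d-> p2
  p1 = d.c.0 → -d-> p3
  p2 = a.0 → -a-> p4
  p3 = c.0 → -c-> p4
  p4 = 0 → (no moves)
LTS(Q): 5 reachable states
  q0 = 0\{a,b} + 0\{c} + d.a.0 + a.d.c.0 → -a-> q1, -d-> q2
  q1 = d.c.0 → -d-> q3
  q2 = a.0 → -a-> q4
  q3 = c.0 → -c-> q4
  q4 = 0 → (no moves)
Bisimilarity quotient blocks:
  B0 = {p0, q0}
  B1 = {p2, q2}
  B2 = {p4, q4}
  B3 = {p1, q1}
  B4 = {p3, q3}
p0 ∈ B0, q0 ∈ B0 → same block
Bisimilar ⇒ trace-equivalent.

trace-equivalent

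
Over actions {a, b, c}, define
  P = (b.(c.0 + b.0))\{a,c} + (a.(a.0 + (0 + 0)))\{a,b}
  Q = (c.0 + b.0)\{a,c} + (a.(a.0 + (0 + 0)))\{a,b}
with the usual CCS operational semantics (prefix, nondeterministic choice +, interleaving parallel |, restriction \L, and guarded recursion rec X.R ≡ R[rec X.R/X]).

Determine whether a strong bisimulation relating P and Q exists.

Reachable graph of P (3 states):
  s0 = (b.(c.0 + b.0))\{a,c} + (a.(a.0 + (0 + 0)))\{a,b} | —b→ s1
  s1 = (c.0 + b.0)\{a,c} | —b→ s2
  s2 = 0\{a,c} | stopped
Reachable graph of Q (2 states):
  t0 = (c.0 + b.0)\{a,c} + (a.(a.0 + (0 + 0)))\{a,b} | —b→ t1
  t1 = 0\{a,c} | stopped
Bisimilarity quotient blocks:
  B0 = {s0}
  B1 = {s1, t0}
  B2 = {s2, t1}
s0 ∈ B0, t0 ∈ B1 → different blocks

P ≁ Q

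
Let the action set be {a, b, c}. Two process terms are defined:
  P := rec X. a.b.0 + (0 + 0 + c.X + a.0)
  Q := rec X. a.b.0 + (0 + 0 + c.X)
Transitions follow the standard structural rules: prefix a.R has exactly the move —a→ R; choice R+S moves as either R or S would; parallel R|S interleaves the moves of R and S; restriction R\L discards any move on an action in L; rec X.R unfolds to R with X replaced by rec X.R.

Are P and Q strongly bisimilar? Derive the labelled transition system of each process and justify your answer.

NO

P's transition system — 3 states:
  u0 = rec X. a.b.0 + (0 + 0 + c.X + a.0) has moves --a--▸ u1, --a--▸ u2, --c--▸ u0
  u1 = 0 has moves (no moves)
  u2 = b.0 has moves --b--▸ u1
Q's transition system — 3 states:
  v0 = rec X. a.b.0 + (0 + 0 + c.X) has moves --a--▸ v1, --c--▸ v0
  v1 = b.0 has moves --b--▸ v2
  v2 = 0 has moves (no moves)
Coarsest stable partition (strong bisimilarity classes):
  B0 = {u0}
  B1 = {u2, v1}
  B2 = {u1, v2}
  B3 = {v0}
u0 ∈ B0, v0 ∈ B3 → different blocks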